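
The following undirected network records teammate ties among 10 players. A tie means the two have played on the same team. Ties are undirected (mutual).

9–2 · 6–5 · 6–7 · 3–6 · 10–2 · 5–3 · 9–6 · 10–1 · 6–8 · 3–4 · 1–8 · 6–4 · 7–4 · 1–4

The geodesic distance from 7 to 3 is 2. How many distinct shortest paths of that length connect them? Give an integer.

2

The shortest distance is 2. The length-2 paths are: 7–4–3; 7–6–3.
That gives 2 distinct shortest paths.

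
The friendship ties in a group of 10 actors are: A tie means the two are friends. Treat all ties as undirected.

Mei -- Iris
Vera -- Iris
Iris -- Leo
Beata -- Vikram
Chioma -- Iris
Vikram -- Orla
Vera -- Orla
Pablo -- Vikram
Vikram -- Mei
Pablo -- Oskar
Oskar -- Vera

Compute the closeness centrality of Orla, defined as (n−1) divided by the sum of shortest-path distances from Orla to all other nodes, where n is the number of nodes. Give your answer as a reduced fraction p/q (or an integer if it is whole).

1/2

Distances from Orla: Beata:2, Chioma:3, Iris:2, Leo:3, Mei:2, Oskar:2, Pablo:2, Vera:1, Vikram:1. Sum = 18.
n = 10, so closeness = 9/18 = 1/2.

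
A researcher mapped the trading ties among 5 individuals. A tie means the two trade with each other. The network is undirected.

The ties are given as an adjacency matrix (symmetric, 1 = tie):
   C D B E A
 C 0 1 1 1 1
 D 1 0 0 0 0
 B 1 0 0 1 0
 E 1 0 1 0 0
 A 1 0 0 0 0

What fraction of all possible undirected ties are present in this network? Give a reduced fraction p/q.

There are 5 edges and 5 nodes, so the maximum possible is C(5,2) = 10.
Density = 5/10 = 1/2.

1/2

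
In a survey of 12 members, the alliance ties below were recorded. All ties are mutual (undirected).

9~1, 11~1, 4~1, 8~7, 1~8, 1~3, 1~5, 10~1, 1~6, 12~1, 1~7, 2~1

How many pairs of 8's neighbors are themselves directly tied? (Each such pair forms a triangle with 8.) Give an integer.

1

8's neighbors: 1 and 7.
Neighbor pairs that are themselves tied: 8–1–7. Each forms one triangle with 8, for 1 in total.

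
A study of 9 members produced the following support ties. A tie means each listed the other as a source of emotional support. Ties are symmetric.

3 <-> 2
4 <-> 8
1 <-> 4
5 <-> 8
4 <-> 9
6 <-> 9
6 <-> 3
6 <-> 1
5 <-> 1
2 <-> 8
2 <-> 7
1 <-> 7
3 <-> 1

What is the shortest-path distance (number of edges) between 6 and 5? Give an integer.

One shortest route is 6 – 1 – 5, which uses 2 edges, and 6 and 5 are not directly tied, so nothing shorter exists. So d(6,5) = 2.

2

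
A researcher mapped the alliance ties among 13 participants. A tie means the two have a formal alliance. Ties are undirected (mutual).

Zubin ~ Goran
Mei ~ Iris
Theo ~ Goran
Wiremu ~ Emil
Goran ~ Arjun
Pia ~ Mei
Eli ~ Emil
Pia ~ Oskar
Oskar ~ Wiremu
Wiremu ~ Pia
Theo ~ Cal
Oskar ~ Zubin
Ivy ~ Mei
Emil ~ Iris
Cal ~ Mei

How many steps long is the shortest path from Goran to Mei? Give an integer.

3

One shortest route is Goran – Theo – Cal – Mei, which uses 3 edges, and at distance 2 from Goran we only reach {Cal, Oskar}, which does not include Mei. So d(Goran,Mei) = 3.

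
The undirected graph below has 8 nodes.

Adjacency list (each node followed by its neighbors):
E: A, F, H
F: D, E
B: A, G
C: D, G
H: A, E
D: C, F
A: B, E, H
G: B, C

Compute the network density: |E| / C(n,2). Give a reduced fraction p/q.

There are 9 edges and 8 nodes, so the maximum possible is C(8,2) = 28.
Density = 9/28.

9/28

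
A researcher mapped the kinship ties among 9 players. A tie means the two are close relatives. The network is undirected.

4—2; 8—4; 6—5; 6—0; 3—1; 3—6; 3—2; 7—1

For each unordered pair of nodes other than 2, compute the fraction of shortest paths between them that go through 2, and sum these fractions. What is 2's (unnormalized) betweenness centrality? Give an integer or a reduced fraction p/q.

12

Pairs whose geodesics pass through 2 — 3–8: 1; 3–4: 1; 8–7: 1; 8–5: 1; 8–1: 1; 8–0: 1; 8–6: 1; 7–4: 1; 5–4: 1; 1–4: 1; 0–4: 1; 6–4: 1.
All other pairs contribute 0.
Summing the contributions gives betweenness(2) = 12.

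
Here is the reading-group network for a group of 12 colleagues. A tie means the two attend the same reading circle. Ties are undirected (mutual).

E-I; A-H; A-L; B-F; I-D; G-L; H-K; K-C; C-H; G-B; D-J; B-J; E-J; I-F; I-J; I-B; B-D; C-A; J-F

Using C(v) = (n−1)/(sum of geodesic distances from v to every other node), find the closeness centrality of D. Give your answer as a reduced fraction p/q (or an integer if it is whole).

Distances from D: A:4, B:1, C:5, E:2, F:2, G:2, H:5, I:1, J:1, K:6, L:3. Sum = 32.
n = 12, so closeness = 11/32.

11/32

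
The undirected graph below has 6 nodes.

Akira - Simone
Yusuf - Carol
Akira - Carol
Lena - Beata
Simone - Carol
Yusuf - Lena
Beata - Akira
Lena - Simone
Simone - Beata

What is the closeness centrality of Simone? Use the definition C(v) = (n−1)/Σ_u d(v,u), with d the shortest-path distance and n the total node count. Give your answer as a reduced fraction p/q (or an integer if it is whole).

5/6

Distances from Simone: Akira:1, Beata:1, Carol:1, Lena:1, Yusuf:2. Sum = 6.
n = 6, so closeness = 5/6.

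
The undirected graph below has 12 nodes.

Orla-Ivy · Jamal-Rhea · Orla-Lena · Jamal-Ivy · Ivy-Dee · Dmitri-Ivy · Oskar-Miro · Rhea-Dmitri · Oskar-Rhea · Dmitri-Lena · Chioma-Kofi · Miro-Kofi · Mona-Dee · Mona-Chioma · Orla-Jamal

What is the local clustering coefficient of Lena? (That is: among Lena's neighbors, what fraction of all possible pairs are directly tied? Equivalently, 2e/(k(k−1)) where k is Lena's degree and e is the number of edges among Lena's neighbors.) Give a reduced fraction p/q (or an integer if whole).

Lena's neighbors: Dmitri and Orla (k = 2).
Possible neighbor pairs: C(2,2) = 1. Edges among them: none → e = 0.
Clustering(Lena) = 0/1.

0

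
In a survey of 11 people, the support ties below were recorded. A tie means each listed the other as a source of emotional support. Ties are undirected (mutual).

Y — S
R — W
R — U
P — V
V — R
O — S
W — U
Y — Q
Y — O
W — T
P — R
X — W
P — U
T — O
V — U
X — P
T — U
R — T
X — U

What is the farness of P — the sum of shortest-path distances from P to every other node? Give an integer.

24

Distances from P: O:3, Q:5, R:1, S:4, T:2, U:1, V:1, W:2, X:1, Y:4.
Sum = 3 + 5 + 1 + 4 + 2 + 1 + 1 + 2 + 1 + 4 = 24.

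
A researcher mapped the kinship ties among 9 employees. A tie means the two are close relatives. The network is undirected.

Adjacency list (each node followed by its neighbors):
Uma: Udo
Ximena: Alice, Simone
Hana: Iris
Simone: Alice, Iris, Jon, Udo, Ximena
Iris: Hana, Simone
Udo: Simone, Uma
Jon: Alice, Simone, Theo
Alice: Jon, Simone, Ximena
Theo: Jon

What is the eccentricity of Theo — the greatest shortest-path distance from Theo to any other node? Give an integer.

4

Distances from Theo: Alice:2, Hana:4, Iris:3, Jon:1, Simone:2, Udo:3, Uma:4, Ximena:3.
The largest is 4 (to Hana and Uma), so the eccentricity of Theo is 4.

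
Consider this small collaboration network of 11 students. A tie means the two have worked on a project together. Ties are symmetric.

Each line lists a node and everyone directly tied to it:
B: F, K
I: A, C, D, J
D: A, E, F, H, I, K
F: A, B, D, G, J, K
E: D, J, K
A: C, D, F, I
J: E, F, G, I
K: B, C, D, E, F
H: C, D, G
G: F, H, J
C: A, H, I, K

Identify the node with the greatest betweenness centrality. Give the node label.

Unnormalized betweenness of each node: A:77/60, B:0, C:167/60, D:69/10, E:5/6, F:263/30, G:7/4, H:7/4, I:25/12, J:101/30, K:329/60.
F has the largest value, 263/30, making it the main broker — the node through which the most shortest paths run.

F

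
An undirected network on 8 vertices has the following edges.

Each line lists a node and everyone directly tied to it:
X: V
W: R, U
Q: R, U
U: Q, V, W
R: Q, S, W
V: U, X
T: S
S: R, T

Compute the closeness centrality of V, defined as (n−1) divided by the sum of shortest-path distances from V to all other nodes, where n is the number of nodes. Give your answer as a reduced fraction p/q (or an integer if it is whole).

7/18

Distances from V: Q:2, R:3, S:4, T:5, U:1, W:2, X:1. Sum = 18.
n = 8, so closeness = 7/18.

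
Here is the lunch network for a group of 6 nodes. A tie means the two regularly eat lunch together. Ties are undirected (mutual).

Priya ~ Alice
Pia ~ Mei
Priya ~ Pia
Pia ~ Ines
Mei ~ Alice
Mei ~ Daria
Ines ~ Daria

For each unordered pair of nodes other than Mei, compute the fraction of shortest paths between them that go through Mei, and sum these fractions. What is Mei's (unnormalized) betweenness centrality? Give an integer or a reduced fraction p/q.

10/3

Pairs whose geodesics pass through Mei — Pia–Alice: 1/2; Pia–Daria: 1/2; Priya–Daria: 2/3; Alice–Daria: 1; Alice–Ines: 2/3.
All other pairs contribute 0.
Summing the contributions gives betweenness(Mei) = 10/3.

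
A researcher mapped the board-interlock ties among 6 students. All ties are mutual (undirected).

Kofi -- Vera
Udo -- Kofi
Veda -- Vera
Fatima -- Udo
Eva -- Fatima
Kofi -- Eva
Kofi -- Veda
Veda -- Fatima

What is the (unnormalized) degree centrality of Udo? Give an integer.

Udo is directly tied to Fatima and Kofi. That is 2 neighbors, so the degree of Udo is 2.

2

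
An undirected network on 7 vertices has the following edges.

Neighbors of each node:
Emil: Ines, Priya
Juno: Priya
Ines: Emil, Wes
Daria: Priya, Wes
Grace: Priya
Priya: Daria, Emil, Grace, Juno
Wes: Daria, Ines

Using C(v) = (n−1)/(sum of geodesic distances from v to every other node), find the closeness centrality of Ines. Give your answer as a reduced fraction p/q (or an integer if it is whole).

Distances from Ines: Daria:2, Emil:1, Grace:3, Juno:3, Priya:2, Wes:1. Sum = 12.
n = 7, so closeness = 6/12 = 1/2.

1/2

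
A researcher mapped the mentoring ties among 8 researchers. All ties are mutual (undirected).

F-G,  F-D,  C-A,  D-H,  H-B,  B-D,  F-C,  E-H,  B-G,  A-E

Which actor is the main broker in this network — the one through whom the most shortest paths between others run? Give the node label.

F

Unnormalized betweenness of each node: A:2, B:5/2, C:3, D:3, E:3, F:11/2, G:1, H:5.
F has the largest value, 11/2, making it the main broker — the node through which the most shortest paths run.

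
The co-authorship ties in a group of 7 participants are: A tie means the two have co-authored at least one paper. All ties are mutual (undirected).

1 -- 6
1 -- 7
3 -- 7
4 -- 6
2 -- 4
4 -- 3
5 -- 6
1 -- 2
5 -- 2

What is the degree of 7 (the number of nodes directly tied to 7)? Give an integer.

7 is directly tied to 1 and 3. That is 2 neighbors, so the degree of 7 is 2.

2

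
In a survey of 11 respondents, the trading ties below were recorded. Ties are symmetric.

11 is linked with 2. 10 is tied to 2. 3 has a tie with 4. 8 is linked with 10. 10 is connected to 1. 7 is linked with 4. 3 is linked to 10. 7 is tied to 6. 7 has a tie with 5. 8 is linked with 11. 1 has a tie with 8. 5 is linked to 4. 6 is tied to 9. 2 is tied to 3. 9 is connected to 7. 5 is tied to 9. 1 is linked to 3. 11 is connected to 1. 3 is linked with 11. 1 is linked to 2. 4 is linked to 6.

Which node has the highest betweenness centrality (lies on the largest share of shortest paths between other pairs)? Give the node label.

3

Unnormalized betweenness of each node: 1:31/12, 2:1/4, 3:101/4, 4:73/3, 5:7/3, 6:7/3, 7:8/3, 8:1/4, 9:1/3, 10:7/3, 11:7/3.
3 has the largest value, 101/4, making it the main broker — the node through which the most shortest paths run.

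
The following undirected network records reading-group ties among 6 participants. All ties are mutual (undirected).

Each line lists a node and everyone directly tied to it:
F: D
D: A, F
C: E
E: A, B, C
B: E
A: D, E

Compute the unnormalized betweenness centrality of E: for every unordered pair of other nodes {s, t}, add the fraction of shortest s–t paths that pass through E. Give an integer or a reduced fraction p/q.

Pairs whose geodesics pass through E — F–C: 1; F–B: 1; A–C: 1; A–B: 1; C–D: 1; C–B: 1; D–B: 1.
All other pairs contribute 0.
Summing the contributions gives betweenness(E) = 7.

7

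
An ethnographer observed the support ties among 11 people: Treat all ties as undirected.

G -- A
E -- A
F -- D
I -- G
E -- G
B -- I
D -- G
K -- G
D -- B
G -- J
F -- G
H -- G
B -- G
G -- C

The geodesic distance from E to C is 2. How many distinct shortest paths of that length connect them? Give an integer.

1

The shortest distance is 2, and the only length-2 path is E–G–C. So there is exactly 1 shortest path.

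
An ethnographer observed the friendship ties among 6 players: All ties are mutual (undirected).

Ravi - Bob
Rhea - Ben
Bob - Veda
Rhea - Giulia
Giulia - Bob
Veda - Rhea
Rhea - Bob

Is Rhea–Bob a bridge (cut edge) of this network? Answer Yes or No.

No

Even without that edge, Rhea still reaches Bob via Rhea – Giulia – Bob, so the network stays connected. Not a bridge.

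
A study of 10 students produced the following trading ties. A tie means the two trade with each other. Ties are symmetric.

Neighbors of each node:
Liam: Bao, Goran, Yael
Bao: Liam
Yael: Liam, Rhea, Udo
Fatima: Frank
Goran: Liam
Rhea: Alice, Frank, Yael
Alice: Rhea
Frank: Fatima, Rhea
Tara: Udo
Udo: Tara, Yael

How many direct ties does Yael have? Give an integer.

3

Yael is directly tied to Liam, Rhea, and Udo. That is 3 neighbors, so the degree of Yael is 3.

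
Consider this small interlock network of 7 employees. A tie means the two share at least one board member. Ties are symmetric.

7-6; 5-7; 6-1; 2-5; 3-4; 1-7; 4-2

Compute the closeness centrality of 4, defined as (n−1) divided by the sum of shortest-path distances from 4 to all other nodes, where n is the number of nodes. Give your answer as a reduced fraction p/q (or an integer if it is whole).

Distances from 4: 1:4, 2:1, 3:1, 5:2, 6:4, 7:3. Sum = 15.
n = 7, so closeness = 6/15 = 2/5.

2/5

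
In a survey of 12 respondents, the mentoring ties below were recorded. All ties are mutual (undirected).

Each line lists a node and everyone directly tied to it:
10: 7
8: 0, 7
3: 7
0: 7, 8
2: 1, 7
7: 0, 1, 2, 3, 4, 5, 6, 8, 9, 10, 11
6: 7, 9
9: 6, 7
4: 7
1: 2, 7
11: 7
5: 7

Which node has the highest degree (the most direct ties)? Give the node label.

Degrees — 0:2, 1:2, 2:2, 3:1, 4:1, 5:1, 6:2, 7:11, 8:2, 9:2, 10:1, 11:1.
The maximum is 11, attained only by 7.

7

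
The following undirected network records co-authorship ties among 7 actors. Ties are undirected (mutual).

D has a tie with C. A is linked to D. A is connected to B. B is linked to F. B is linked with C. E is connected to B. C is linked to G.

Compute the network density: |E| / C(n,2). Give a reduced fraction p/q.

1/3

There are 7 edges and 7 nodes, so the maximum possible is C(7,2) = 21.
Density = 7/21 = 1/3.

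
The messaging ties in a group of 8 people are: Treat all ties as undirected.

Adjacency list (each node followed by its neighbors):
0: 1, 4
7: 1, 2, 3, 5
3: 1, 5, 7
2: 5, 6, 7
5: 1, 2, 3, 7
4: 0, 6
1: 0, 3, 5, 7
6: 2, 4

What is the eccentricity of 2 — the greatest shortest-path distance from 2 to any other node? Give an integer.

3

Distances from 2: 0:3, 1:2, 3:2, 4:2, 5:1, 6:1, 7:1.
The largest is 3 (to 0), so the eccentricity of 2 is 3.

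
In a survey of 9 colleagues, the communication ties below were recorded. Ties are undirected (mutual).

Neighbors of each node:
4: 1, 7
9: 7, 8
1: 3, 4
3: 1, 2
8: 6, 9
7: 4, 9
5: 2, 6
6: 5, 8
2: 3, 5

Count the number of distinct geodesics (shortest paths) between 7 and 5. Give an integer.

1

The shortest distance is 4, and the only length-4 path is 7–9–8–6–5. So there is exactly 1 shortest path.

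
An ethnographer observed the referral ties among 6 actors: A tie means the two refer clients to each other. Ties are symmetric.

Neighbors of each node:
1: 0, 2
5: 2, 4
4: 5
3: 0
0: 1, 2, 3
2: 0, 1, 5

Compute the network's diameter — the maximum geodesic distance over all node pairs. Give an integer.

Eccentricity of each node (its greatest distance to any other): 0:3, 1:3, 2:2, 3:4, 4:4, 5:3.
The maximum eccentricity is 4, realized for instance by the pair 4–3 via 4 – 5 – 2 – 0 – 3. So the diameter is 4.

4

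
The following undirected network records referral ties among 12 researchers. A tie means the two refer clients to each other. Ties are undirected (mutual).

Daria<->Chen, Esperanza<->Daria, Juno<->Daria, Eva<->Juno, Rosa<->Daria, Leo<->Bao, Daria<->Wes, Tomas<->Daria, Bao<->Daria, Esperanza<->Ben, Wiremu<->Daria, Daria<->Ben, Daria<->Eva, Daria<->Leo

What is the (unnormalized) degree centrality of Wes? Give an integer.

1

Wes is directly tied to Daria. That is 1 neighbor, so the degree of Wes is 1.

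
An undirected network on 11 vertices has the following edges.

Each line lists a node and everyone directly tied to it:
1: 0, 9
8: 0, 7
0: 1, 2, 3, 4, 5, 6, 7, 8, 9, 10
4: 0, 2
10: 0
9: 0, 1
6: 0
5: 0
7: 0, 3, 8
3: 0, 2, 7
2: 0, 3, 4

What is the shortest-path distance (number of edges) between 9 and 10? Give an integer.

One shortest route is 9 – 0 – 10, which uses 2 edges, and 9 and 10 are not directly tied, so nothing shorter exists. So d(9,10) = 2.

2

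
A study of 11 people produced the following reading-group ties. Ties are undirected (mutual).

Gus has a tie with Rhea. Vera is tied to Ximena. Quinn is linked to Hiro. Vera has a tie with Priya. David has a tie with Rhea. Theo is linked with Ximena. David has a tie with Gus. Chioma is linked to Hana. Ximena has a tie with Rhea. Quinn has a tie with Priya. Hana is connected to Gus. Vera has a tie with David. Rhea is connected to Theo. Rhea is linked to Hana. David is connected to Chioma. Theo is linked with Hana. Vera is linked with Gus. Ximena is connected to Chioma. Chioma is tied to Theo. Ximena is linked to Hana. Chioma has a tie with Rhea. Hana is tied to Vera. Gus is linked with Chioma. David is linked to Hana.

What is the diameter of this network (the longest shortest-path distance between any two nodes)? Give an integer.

5

Eccentricity of each node (its greatest distance to any other): Chioma:5, David:4, Gus:4, Hana:4, Hiro:5, Priya:3, Quinn:4, Rhea:5, Theo:5, Vera:3, Ximena:4.
The maximum eccentricity is 5, realized for instance by the pair Rhea–Hiro via Rhea – Hana – Vera – Priya – Quinn – Hiro. So the diameter is 5.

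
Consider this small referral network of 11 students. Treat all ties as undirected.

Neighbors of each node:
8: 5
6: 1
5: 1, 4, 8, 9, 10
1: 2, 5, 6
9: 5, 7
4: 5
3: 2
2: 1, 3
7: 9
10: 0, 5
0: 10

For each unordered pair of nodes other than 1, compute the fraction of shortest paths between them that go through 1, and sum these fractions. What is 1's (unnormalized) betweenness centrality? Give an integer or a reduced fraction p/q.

23

Pairs whose geodesics pass through 1 — 9–2: 1; 9–3: 1; 9–6: 1; 8–2: 1; 8–3: 1; 8–6: 1; 4–2: 1; 4–3: 1; 4–6: 1; 2–7: 1; 2–6: 1; 2–5: 1; 2–10: 1; 2–0: 1 … (+9 more pairs).
All other pairs contribute 0.
Summing the contributions gives betweenness(1) = 23.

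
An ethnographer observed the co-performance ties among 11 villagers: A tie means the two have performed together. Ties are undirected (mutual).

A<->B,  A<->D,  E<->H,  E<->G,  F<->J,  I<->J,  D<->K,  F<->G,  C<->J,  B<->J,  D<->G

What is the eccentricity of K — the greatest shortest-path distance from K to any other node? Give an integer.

Distances from K: A:2, B:3, C:5, D:1, E:3, F:3, G:2, H:4, I:5, J:4.
The largest is 5 (to I and C), so the eccentricity of K is 5.

5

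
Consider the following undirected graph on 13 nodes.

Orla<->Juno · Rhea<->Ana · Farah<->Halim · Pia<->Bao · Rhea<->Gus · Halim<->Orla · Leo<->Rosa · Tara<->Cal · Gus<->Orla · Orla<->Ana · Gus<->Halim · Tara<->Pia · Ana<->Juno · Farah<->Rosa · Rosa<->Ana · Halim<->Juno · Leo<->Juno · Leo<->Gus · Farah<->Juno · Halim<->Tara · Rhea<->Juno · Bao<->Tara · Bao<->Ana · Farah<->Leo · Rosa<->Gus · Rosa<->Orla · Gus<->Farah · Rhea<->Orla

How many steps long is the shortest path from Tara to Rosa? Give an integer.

3

One shortest route is Tara – Halim – Gus – Rosa, which uses 3 edges, and at distance 2 from Tara we only reach {Ana, Farah, Gus, Juno, Orla}, which does not include Rosa. So d(Tara,Rosa) = 3.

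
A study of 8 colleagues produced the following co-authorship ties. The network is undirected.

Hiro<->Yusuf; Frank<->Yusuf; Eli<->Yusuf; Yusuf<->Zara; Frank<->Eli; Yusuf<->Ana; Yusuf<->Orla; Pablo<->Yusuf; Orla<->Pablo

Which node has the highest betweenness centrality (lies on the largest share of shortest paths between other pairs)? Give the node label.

Unnormalized betweenness of each node: Ana:0, Eli:0, Frank:0, Hiro:0, Orla:0, Pablo:0, Yusuf:19, Zara:0.
Yusuf has the largest value, 19, making it the main broker — the node through which the most shortest paths run.

Yusuf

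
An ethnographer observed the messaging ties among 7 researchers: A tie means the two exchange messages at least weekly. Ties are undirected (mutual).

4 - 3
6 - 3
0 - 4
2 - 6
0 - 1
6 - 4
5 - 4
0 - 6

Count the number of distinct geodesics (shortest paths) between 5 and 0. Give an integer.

1

The shortest distance is 2, and the only length-2 path is 5–4–0. So there is exactly 1 shortest path.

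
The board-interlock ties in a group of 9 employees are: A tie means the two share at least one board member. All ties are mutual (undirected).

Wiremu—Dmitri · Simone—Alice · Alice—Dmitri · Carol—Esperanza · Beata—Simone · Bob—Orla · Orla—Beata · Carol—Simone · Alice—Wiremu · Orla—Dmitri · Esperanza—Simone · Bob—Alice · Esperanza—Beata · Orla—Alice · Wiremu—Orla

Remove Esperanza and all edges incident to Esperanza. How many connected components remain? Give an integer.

1

Esperanza's neighbors (Beata, Carol, and Simone) remain reachable from one another through other ties, so the rest of the network stays in one piece.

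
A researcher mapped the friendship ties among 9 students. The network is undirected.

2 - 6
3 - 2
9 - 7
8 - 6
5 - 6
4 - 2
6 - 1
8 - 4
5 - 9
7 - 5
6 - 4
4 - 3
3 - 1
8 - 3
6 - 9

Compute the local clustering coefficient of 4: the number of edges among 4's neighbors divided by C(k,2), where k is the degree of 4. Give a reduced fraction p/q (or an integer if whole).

2/3

4's neighbors: 2, 3, 6, and 8 (k = 4).
Possible neighbor pairs: C(4,2) = 6. Edges among them: 2–3, 2–6, 3–8, 6–8 → e = 4.
Clustering(4) = 4/6 = 2/3.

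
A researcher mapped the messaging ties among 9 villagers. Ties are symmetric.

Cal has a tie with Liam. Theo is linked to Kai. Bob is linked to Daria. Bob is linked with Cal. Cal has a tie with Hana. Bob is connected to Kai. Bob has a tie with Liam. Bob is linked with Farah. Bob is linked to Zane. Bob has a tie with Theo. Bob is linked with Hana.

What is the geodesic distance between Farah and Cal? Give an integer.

One shortest route is Farah – Bob – Cal, which uses 2 edges, and Farah and Cal are not directly tied, so nothing shorter exists. So d(Farah,Cal) = 2.

2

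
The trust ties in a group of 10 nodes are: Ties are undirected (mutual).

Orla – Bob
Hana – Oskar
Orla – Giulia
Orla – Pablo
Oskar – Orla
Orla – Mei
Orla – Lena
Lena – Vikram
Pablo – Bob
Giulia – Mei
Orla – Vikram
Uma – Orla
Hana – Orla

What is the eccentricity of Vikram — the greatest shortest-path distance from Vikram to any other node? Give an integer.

Distances from Vikram: Bob:2, Giulia:2, Hana:2, Lena:1, Mei:2, Orla:1, Oskar:2, Pablo:2, Uma:2.
The largest is 2 (to Pablo, Giulia, Hana, Oskar, Uma, Bob, and Mei), so the eccentricity of Vikram is 2.

2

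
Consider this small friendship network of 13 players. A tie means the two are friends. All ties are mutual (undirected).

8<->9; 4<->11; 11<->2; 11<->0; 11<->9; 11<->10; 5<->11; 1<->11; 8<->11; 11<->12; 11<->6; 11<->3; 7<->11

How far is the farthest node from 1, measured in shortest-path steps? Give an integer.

2

Distances from 1: 0:2, 2:2, 3:2, 4:2, 5:2, 6:2, 7:2, 8:2, 9:2, 10:2, 11:1, 12:2.
The largest is 2 (to 3, 9, 7, 8, 5, 0, 6, 12, 2, 4, and 10), so the eccentricity of 1 is 2.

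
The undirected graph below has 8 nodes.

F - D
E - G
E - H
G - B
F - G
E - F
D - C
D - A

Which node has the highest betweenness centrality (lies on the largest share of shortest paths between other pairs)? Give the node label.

F

Unnormalized betweenness of each node: A:0, B:0, C:0, D:11, E:6, F:12, G:6, H:0.
F has the largest value, 12, making it the main broker — the node through which the most shortest paths run.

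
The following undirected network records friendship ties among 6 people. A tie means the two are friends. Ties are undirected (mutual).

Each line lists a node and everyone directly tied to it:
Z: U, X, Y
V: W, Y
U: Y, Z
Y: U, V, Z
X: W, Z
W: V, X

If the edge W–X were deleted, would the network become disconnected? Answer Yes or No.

No

Even without that edge, W still reaches X via W – V – Y – Z – X, so the network stays connected. Not a bridge.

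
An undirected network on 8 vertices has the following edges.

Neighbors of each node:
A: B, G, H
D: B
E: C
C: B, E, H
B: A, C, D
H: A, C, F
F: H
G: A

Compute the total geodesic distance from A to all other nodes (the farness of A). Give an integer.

12

Distances from A: B:1, C:2, D:2, E:3, F:2, G:1, H:1.
Sum = 1 + 2 + 2 + 3 + 2 + 1 + 1 = 12.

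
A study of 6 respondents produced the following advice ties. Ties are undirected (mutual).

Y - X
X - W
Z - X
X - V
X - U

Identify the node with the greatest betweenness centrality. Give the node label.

X

Unnormalized betweenness of each node: U:0, V:0, W:0, X:10, Y:0, Z:0.
X has the largest value, 10, making it the main broker — the node through which the most shortest paths run.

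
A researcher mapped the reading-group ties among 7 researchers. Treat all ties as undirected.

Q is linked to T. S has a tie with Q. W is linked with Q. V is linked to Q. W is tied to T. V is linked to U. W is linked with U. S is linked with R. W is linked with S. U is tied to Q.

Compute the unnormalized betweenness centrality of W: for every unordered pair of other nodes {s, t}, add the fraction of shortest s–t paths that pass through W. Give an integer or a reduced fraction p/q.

5/2

Pairs whose geodesics pass through W — U–T: 1/2; U–S: 1/2; U–R: 1/2; T–S: 1/2; T–R: 1/2.
All other pairs contribute 0.
Summing the contributions gives betweenness(W) = 5/2.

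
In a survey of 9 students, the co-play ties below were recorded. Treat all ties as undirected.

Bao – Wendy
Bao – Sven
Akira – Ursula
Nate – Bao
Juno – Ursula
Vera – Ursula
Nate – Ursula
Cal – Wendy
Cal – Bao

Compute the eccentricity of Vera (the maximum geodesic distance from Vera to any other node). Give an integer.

Distances from Vera: Akira:2, Bao:3, Cal:4, Juno:2, Nate:2, Sven:4, Ursula:1, Wendy:4.
The largest is 4 (to Cal, Wendy, and Sven), so the eccentricity of Vera is 4.

4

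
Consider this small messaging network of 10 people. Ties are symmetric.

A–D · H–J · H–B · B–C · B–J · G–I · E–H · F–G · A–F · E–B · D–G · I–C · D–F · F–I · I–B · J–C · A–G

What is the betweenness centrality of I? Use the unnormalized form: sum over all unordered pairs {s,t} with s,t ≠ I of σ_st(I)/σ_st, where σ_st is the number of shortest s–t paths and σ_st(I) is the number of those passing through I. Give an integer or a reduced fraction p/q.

20

Pairs whose geodesics pass through I — D–C: 2/2; D–E: 2/2; D–H: 2/2; D–J: 4/4; D–B: 2/2; A–C: 2/2; A–E: 2/2; A–H: 2/2; A–J: 4/4; A–B: 2/2; F–C: 1; F–E: 1; F–H: 1; F–J: 2/2 … (+6 more pairs).
All other pairs contribute 0.
Summing the contributions gives betweenness(I) = 20.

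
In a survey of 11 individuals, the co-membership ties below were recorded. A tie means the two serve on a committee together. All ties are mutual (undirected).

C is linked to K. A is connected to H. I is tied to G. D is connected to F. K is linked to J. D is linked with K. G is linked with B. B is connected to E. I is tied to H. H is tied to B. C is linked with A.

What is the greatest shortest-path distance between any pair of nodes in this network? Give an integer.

Eccentricity of each node (its greatest distance to any other): A:4, B:6, C:4, D:6, E:7, F:7, G:7, H:5, I:6, J:6, K:5.
The maximum eccentricity is 7, realized for instance by the pair E–F via E – B – H – A – C – K – D – F. So the diameter is 7.

7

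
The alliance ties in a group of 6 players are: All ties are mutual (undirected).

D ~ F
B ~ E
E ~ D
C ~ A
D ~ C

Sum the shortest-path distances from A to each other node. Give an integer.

13

Distances from A: B:4, C:1, D:2, E:3, F:3.
Sum = 4 + 1 + 2 + 3 + 3 = 13.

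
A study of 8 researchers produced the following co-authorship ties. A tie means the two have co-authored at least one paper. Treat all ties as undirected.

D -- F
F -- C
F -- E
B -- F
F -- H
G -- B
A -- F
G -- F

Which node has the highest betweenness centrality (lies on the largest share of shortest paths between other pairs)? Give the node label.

Unnormalized betweenness of each node: A:0, B:0, C:0, D:0, E:0, F:20, G:0, H:0.
F has the largest value, 20, making it the main broker — the node through which the most shortest paths run.

F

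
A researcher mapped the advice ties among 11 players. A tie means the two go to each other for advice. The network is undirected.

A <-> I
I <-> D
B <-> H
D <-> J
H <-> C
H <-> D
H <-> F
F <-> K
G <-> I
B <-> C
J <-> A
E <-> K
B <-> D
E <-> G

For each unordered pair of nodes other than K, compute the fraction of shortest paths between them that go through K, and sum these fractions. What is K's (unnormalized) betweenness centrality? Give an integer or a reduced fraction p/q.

Pairs whose geodesics pass through K — G–F: 1; E–F: 1; E–H: 1; E–C: 1; E–B: 1/2.
All other pairs contribute 0.
Summing the contributions gives betweenness(K) = 9/2.

9/2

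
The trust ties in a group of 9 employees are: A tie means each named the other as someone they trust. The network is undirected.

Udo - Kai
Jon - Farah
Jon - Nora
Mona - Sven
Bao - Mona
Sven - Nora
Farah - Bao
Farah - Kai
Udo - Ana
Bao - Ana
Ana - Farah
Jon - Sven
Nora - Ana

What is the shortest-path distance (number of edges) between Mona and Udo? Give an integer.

One shortest route is Mona – Bao – Ana – Udo, which uses 3 edges, and at distance 2 from Mona we only reach {Ana, Farah, Jon, Nora}, which does not include Udo. So d(Mona,Udo) = 3.

3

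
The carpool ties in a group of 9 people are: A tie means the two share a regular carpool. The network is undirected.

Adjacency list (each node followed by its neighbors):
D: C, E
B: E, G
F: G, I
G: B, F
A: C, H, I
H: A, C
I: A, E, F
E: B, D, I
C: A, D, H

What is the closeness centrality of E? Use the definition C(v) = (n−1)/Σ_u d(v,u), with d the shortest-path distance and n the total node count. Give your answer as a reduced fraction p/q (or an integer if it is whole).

Distances from E: A:2, B:1, C:2, D:1, F:2, G:2, H:3, I:1. Sum = 14.
n = 9, so closeness = 8/14 = 4/7.

4/7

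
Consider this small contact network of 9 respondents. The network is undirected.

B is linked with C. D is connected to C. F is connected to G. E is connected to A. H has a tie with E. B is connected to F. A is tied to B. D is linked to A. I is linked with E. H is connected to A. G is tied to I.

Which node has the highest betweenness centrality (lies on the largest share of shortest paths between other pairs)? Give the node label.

Unnormalized betweenness of each node: A:34/3, B:53/6, C:4/3, D:11/6, E:6, F:4, G:7/3, H:0, I:10/3.
A has the largest value, 34/3, making it the main broker — the node through which the most shortest paths run.

A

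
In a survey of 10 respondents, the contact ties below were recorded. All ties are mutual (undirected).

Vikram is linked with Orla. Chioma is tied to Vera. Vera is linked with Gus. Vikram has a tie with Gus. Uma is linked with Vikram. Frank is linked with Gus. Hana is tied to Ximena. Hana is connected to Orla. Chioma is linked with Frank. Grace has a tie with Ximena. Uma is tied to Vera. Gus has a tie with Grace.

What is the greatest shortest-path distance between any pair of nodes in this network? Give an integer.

Eccentricity of each node (its greatest distance to any other): Chioma:5, Frank:4, Grace:3, Gus:3, Hana:5, Orla:4, Uma:4, Vera:4, Vikram:3, Ximena:4.
The maximum eccentricity is 5, realized for instance by the pair Hana–Chioma via Hana – Orla – Vikram – Gus – Frank – Chioma. So the diameter is 5.

5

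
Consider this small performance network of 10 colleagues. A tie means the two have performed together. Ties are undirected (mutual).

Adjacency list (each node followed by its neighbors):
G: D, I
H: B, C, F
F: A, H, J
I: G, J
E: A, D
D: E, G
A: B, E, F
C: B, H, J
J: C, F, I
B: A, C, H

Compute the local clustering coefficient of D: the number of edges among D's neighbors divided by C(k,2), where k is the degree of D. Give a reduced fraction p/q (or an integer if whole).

0

D's neighbors: E and G (k = 2).
Possible neighbor pairs: C(2,2) = 1. Edges among them: none → e = 0.
Clustering(D) = 0/1.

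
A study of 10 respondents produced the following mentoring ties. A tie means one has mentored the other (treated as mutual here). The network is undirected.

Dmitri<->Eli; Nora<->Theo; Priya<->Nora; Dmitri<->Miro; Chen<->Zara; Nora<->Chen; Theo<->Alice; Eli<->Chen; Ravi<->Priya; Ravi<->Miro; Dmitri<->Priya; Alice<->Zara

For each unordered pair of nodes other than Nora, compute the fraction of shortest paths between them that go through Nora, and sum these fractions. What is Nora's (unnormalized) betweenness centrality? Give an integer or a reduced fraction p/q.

Pairs whose geodesics pass through Nora — Alice–Dmitri: 1/2; Alice–Miro: 2/3; Alice–Ravi: 1; Alice–Priya: 1; Zara–Ravi: 1; Zara–Priya: 1; Chen–Ravi: 1; Chen–Priya: 1; Chen–Theo: 1; Eli–Theo: 1; Dmitri–Theo: 1; Miro–Theo: 2/2; Ravi–Theo: 1; Priya–Theo: 1.
All other pairs contribute 0.
Summing the contributions gives betweenness(Nora) = 79/6.

79/6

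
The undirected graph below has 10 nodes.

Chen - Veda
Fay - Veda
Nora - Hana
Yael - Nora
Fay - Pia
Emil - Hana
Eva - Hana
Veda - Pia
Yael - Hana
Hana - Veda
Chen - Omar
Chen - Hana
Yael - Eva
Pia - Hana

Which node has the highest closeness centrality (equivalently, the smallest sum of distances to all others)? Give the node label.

Hana

Farness (sum of distances to all others) for each node — Chen:15, Emil:19, Eva:18, Fay:21, Hana:11, Nora:18, Omar:23, Pia:16, Veda:14, Yael:17.
The smallest farness is 11, for Hana, so Hana has the highest closeness.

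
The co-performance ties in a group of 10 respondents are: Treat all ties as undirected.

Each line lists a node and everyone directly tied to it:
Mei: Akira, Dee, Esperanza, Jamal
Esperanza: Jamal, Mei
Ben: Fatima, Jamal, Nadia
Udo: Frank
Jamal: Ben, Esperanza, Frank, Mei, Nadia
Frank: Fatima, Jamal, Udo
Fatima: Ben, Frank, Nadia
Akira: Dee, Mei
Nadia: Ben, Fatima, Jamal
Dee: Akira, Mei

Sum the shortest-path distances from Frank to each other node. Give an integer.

Distances from Frank: Akira:3, Ben:2, Dee:3, Esperanza:2, Fatima:1, Jamal:1, Mei:2, Nadia:2, Udo:1.
Sum = 3 + 2 + 3 + 2 + 1 + 1 + 2 + 2 + 1 = 17.

17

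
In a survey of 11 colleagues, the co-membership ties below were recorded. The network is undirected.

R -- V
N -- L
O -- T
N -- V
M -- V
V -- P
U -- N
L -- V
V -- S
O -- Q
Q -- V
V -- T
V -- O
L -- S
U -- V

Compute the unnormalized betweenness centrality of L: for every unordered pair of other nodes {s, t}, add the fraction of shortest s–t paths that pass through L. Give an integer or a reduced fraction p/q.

1/2

Pairs whose geodesics pass through L — S–N: 1/2.
All other pairs contribute 0.
Summing the contributions gives betweenness(L) = 1/2.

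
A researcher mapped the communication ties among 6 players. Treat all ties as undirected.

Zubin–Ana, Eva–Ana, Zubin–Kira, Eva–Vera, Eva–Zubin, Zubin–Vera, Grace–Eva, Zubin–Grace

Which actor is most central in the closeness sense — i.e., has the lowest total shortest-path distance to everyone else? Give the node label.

Zubin

Farness (sum of distances to all others) for each node — Ana:8, Eva:6, Grace:8, Kira:9, Vera:8, Zubin:5.
The smallest farness is 5, for Zubin, so Zubin has the highest closeness.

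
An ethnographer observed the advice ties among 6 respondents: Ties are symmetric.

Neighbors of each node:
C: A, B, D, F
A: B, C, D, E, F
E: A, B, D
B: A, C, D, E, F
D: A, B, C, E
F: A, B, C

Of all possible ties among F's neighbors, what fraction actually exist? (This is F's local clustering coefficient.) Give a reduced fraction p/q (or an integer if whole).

1

F's neighbors: A, B, and C (k = 3).
Possible neighbor pairs: C(3,2) = 3. Edges among them: A–B, A–C, B–C → e = 3.
Clustering(F) = 3/3 = 1.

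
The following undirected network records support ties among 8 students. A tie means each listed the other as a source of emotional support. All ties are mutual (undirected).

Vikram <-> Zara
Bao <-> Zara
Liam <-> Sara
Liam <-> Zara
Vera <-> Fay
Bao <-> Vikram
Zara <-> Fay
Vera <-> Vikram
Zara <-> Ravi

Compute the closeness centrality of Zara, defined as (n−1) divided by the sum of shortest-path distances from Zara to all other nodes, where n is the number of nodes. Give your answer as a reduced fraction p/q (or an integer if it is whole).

7/9

Distances from Zara: Bao:1, Fay:1, Liam:1, Ravi:1, Sara:2, Vera:2, Vikram:1. Sum = 9.
n = 8, so closeness = 7/9.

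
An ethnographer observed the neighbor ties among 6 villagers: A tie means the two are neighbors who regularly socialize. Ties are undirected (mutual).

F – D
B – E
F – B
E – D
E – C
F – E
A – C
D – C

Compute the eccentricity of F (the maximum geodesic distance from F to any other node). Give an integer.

3

Distances from F: A:3, B:1, C:2, D:1, E:1.
The largest is 3 (to A), so the eccentricity of F is 3.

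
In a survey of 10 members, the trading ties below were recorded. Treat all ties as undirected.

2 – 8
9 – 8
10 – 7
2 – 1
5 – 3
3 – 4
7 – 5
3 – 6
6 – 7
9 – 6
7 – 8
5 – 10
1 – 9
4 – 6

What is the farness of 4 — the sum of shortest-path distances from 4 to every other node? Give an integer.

Distances from 4: 1:3, 2:4, 3:1, 5:2, 6:1, 7:2, 8:3, 9:2, 10:3.
Sum = 3 + 4 + 1 + 2 + 1 + 2 + 3 + 2 + 3 = 21.

21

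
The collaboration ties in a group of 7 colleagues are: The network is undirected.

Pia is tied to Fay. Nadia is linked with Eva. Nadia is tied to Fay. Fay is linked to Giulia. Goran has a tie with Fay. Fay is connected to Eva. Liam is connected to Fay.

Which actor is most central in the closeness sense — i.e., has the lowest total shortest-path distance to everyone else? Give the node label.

Farness (sum of distances to all others) for each node — Eva:10, Fay:6, Giulia:11, Goran:11, Liam:11, Nadia:10, Pia:11.
The smallest farness is 6, for Fay, so Fay has the highest closeness.

Fay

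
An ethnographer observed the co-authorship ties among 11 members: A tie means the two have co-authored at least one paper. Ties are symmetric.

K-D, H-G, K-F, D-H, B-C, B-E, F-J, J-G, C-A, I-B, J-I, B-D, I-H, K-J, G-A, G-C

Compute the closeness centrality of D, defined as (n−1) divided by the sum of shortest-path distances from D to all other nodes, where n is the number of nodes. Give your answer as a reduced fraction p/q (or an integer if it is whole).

Distances from D: A:3, B:1, C:2, E:2, F:2, G:2, H:1, I:2, J:2, K:1. Sum = 18.
n = 11, so closeness = 10/18 = 5/9.

5/9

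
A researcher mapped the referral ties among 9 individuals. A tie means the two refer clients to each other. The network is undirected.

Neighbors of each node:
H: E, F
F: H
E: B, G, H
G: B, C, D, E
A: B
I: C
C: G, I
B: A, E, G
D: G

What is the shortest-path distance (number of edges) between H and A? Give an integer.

3

One shortest route is H – E – B – A, which uses 3 edges, and at distance 2 from H we only reach {B, G}, which does not include A. So d(H,A) = 3.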